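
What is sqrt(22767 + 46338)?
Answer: sqrt(69105) ≈ 262.88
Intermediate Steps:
sqrt(22767 + 46338) = sqrt(69105)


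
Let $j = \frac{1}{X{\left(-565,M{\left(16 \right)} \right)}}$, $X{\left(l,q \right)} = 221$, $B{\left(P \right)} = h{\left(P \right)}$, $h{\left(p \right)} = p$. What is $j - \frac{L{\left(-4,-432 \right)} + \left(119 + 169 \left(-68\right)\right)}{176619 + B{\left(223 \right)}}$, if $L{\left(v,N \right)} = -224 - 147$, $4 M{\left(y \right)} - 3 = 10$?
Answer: $\frac{1386133}{19541041} \approx 0.070934$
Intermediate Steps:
$M{\left(y \right)} = \frac{13}{4}$ ($M{\left(y \right)} = \frac{3}{4} + \frac{1}{4} \cdot 10 = \frac{3}{4} + \frac{5}{2} = \frac{13}{4}$)
$B{\left(P \right)} = P$
$L{\left(v,N \right)} = -371$
$j = \frac{1}{221} \approx 0.0045249$
$j - \frac{L{\left(-4,-432 \right)} + \left(119 + 169 \left(-68\right)\right)}{176619 + B{\left(223 \right)}} = \frac{1}{221} - \frac{-371 + \left(119 + 169 \left(-68\right)\right)}{176619 + 223} = \frac{1}{221} - \frac{-371 + \left(119 - 11492\right)}{176842} = \frac{1}{221} - \left(-371 - 11373\right) \frac{1}{176842} = \frac{1}{221} - \left(-11744\right) \frac{1}{176842} = \frac{1}{221} - - \frac{5872}{88421} = \frac{1}{221} + \frac{5872}{88421} = \frac{1386133}{19541041}$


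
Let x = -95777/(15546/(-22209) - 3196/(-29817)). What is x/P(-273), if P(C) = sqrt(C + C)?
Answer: -7047120045009*I*sqrt(546)/23815010492 ≈ -6914.4*I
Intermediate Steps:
P(C) = sqrt(2)*sqrt(C) (P(C) = sqrt(2*C) = sqrt(2)*sqrt(C))
x = 21141360135027/130851706 (x = -95777/(15546*(-1/22209) - 3196*(-1/29817)) = -95777/(-5182/7403 + 3196/29817) = -95777/(-130851706/220735251) = -95777*(-220735251/130851706) = 21141360135027/130851706 ≈ 1.6157e+5)
x/P(-273) = 21141360135027/(130851706*((sqrt(2)*sqrt(-273)))) = 21141360135027/(130851706*((sqrt(2)*(I*sqrt(273))))) = 21141360135027/(130851706*((I*sqrt(546)))) = 21141360135027*(-I*sqrt(546)/546)/130851706 = -7047120045009*I*sqrt(546)/23815010492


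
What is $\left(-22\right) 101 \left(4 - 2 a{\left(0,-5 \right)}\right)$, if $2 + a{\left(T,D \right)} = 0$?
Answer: $-17776$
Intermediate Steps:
$a{\left(T,D \right)} = -2$ ($a{\left(T,D \right)} = -2 + 0 = -2$)
$\left(-22\right) 101 \left(4 - 2 a{\left(0,-5 \right)}\right) = \left(-22\right) 101 \left(4 - -4\right) = - 2222 \left(4 + 4\right) = \left(-2222\right) 8 = -17776$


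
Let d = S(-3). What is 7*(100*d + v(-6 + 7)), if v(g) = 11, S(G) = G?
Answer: -2023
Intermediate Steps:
d = -3
7*(100*d + v(-6 + 7)) = 7*(100*(-3) + 11) = 7*(-300 + 11) = 7*(-289) = -2023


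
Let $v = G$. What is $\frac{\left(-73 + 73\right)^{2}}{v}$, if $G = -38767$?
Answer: $0$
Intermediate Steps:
$v = -38767$
$\frac{\left(-73 + 73\right)^{2}}{v} = \frac{\left(-73 + 73\right)^{2}}{-38767} = 0^{2} \left(- \frac{1}{38767}\right) = 0 \left(- \frac{1}{38767}\right) = 0$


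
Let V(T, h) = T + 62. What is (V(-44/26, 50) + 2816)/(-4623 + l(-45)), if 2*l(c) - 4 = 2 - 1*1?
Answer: -74784/120133 ≈ -0.62251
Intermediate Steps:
l(c) = 5/2 (l(c) = 2 + (2 - 1*1)/2 = 2 + (2 - 1)/2 = 2 + (½)*1 = 2 + ½ = 5/2)
V(T, h) = 62 + T
(V(-44/26, 50) + 2816)/(-4623 + l(-45)) = ((62 - 44/26) + 2816)/(-4623 + 5/2) = ((62 - 44*1/26) + 2816)/(-9241/2) = ((62 - 22/13) + 2816)*(-2/9241) = (784/13 + 2816)*(-2/9241) = (37392/13)*(-2/9241) = -74784/120133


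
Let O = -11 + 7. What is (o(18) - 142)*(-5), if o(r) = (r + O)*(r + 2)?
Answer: -690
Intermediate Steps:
O = -4
o(r) = (-4 + r)*(2 + r) (o(r) = (r - 4)*(r + 2) = (-4 + r)*(2 + r))
(o(18) - 142)*(-5) = ((-8 + 18² - 2*18) - 142)*(-5) = ((-8 + 324 - 36) - 142)*(-5) = (280 - 142)*(-5) = 138*(-5) = -690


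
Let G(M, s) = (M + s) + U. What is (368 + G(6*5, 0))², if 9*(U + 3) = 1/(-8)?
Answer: 808776721/5184 ≈ 1.5601e+5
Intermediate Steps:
U = -217/72 (U = -3 + (⅑)/(-8) = -3 + (⅑)*(-⅛) = -3 - 1/72 = -217/72 ≈ -3.0139)
G(M, s) = -217/72 + M + s (G(M, s) = (M + s) - 217/72 = -217/72 + M + s)
(368 + G(6*5, 0))² = (368 + (-217/72 + 6*5 + 0))² = (368 + (-217/72 + 30 + 0))² = (368 + 1943/72)² = (28439/72)² = 808776721/5184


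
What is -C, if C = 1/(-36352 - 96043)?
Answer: 1/132395 ≈ 7.5532e-6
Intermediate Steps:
C = -1/132395 (C = 1/(-132395) = -1/132395 ≈ -7.5532e-6)
-C = -1*(-1/132395) = 1/132395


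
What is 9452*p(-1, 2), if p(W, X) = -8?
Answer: -75616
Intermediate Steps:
9452*p(-1, 2) = 9452*(-8) = -75616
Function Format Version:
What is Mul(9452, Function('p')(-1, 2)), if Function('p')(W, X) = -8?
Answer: -75616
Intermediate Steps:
Mul(9452, Function('p')(-1, 2)) = Mul(9452, -8) = -75616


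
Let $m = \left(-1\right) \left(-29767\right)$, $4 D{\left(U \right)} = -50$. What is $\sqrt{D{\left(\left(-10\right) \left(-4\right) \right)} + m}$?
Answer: $\frac{\sqrt{119018}}{2} \approx 172.49$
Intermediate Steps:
$D{\left(U \right)} = - \frac{25}{2}$ ($D{\left(U \right)} = \frac{1}{4} \left(-50\right) = - \frac{25}{2}$)
$m = 29767$
$\sqrt{D{\left(\left(-10\right) \left(-4\right) \right)} + m} = \sqrt{- \frac{25}{2} + 29767} = \sqrt{\frac{59509}{2}} = \frac{\sqrt{119018}}{2}$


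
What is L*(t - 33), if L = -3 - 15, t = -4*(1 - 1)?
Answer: 594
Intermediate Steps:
t = 0 (t = -4*0 = 0)
L = -18
L*(t - 33) = -18*(0 - 33) = -18*(-33) = 594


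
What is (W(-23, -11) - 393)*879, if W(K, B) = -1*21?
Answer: -363906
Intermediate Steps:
W(K, B) = -21
(W(-23, -11) - 393)*879 = (-21 - 393)*879 = -414*879 = -363906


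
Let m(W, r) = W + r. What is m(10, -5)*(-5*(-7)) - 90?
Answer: 85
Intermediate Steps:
m(10, -5)*(-5*(-7)) - 90 = (10 - 5)*(-5*(-7)) - 90 = 5*35 - 90 = 175 - 90 = 85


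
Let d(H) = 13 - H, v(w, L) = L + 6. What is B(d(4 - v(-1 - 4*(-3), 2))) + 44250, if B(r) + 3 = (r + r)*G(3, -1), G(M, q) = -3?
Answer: 44145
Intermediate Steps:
v(w, L) = 6 + L
B(r) = -3 - 6*r (B(r) = -3 + (r + r)*(-3) = -3 + (2*r)*(-3) = -3 - 6*r)
B(d(4 - v(-1 - 4*(-3), 2))) + 44250 = (-3 - 6*(13 - (4 - (6 + 2)))) + 44250 = (-3 - 6*(13 - (4 - 1*8))) + 44250 = (-3 - 6*(13 - (4 - 8))) + 44250 = (-3 - 6*(13 - 1*(-4))) + 44250 = (-3 - 6*(13 + 4)) + 44250 = (-3 - 6*17) + 44250 = (-3 - 102) + 44250 = -105 + 44250 = 44145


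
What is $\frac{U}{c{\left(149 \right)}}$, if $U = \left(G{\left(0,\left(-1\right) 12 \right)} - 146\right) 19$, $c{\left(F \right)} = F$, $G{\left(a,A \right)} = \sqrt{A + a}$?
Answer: $- \frac{2774}{149} + \frac{38 i \sqrt{3}}{149} \approx -18.617 + 0.44173 i$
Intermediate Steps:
$U = -2774 + 38 i \sqrt{3}$ ($U = \left(\sqrt{\left(-1\right) 12 + 0} - 146\right) 19 = \left(\sqrt{-12 + 0} - 146\right) 19 = \left(\sqrt{-12} - 146\right) 19 = \left(2 i \sqrt{3} - 146\right) 19 = \left(-146 + 2 i \sqrt{3}\right) 19 = -2774 + 38 i \sqrt{3} \approx -2774.0 + 65.818 i$)
$\frac{U}{c{\left(149 \right)}} = \frac{-2774 + 38 i \sqrt{3}}{149} = \left(-2774 + 38 i \sqrt{3}\right) \frac{1}{149} = - \frac{2774}{149} + \frac{38 i \sqrt{3}}{149}$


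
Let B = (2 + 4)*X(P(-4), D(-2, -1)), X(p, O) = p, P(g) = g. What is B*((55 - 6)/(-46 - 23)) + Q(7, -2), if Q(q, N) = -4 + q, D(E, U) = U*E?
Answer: 461/23 ≈ 20.043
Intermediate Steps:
D(E, U) = E*U
B = -24 (B = (2 + 4)*(-4) = 6*(-4) = -24)
B*((55 - 6)/(-46 - 23)) + Q(7, -2) = -24*(55 - 6)/(-46 - 23) + (-4 + 7) = -1176/(-69) + 3 = -1176*(-1)/69 + 3 = -24*(-49/69) + 3 = 392/23 + 3 = 461/23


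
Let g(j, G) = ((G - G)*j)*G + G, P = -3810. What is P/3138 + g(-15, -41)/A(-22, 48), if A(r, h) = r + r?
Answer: -6497/23012 ≈ -0.28233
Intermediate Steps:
g(j, G) = G (g(j, G) = (0*j)*G + G = 0*G + G = 0 + G = G)
A(r, h) = 2*r
P/3138 + g(-15, -41)/A(-22, 48) = -3810/3138 - 41/(2*(-22)) = -3810*1/3138 - 41/(-44) = -635/523 - 41*(-1/44) = -635/523 + 41/44 = -6497/23012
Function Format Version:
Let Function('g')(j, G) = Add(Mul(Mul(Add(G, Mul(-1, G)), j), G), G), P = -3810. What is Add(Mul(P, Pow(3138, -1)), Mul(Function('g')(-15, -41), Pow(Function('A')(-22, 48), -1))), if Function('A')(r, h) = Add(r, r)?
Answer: Rational(-6497, 23012) ≈ -0.28233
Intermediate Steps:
Function('g')(j, G) = G (Function('g')(j, G) = Add(Mul(Mul(0, j), G), G) = Add(Mul(0, G), G) = Add(0, G) = G)
Function('A')(r, h) = Mul(2, r)
Add(Mul(P, Pow(3138, -1)), Mul(Function('g')(-15, -41), Pow(Function('A')(-22, 48), -1))) = Add(Mul(-3810, Pow(3138, -1)), Mul(-41, Pow(Mul(2, -22), -1))) = Add(Mul(-3810, Rational(1, 3138)), Mul(-41, Pow(-44, -1))) = Add(Rational(-635, 523), Mul(-41, Rational(-1, 44))) = Add(Rational(-635, 523), Rational(41, 44)) = Rational(-6497, 23012)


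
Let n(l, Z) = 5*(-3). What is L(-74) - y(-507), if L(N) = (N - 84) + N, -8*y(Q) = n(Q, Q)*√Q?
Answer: -232 - 195*I*√3/8 ≈ -232.0 - 42.219*I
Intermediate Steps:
n(l, Z) = -15
y(Q) = 15*√Q/8 (y(Q) = -(-15)*√Q/8 = 15*√Q/8)
L(N) = -84 + 2*N (L(N) = (-84 + N) + N = -84 + 2*N)
L(-74) - y(-507) = (-84 + 2*(-74)) - 15*√(-507)/8 = (-84 - 148) - 15*13*I*√3/8 = -232 - 195*I*√3/8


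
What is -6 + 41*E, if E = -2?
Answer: -88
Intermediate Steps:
-6 + 41*E = -6 + 41*(-2) = -6 - 82 = -88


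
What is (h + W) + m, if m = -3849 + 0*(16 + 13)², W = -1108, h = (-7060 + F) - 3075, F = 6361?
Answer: -8731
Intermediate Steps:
h = -3774 (h = (-7060 + 6361) - 3075 = -699 - 3075 = -3774)
m = -3849 (m = -3849 + 0*29² = -3849 + 0*841 = -3849 + 0 = -3849)
(h + W) + m = (-3774 - 1108) - 3849 = -4882 - 3849 = -8731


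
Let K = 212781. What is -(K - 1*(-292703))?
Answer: -505484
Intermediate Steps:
-(K - 1*(-292703)) = -(212781 - 1*(-292703)) = -(212781 + 292703) = -1*505484 = -505484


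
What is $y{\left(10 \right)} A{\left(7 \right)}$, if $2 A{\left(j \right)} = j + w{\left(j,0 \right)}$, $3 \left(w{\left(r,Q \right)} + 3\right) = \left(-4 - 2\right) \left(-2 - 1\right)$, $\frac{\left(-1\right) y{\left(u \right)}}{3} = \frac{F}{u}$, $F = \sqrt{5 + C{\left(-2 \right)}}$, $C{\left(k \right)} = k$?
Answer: $- \frac{3 \sqrt{3}}{2} \approx -2.5981$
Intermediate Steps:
$F = \sqrt{3}$ ($F = \sqrt{5 - 2} = \sqrt{3} \approx 1.732$)
$y{\left(u \right)} = - \frac{3 \sqrt{3}}{u}$ ($y{\left(u \right)} = - 3 \frac{\sqrt{3}}{u} = - \frac{3 \sqrt{3}}{u}$)
$w{\left(r,Q \right)} = 3$ ($w{\left(r,Q \right)} = -3 + \frac{\left(-4 - 2\right) \left(-2 - 1\right)}{3} = -3 + \frac{\left(-6\right) \left(-3\right)}{3} = -3 + \frac{1}{3} \cdot 18 = -3 + 6 = 3$)
$A{\left(j \right)} = \frac{3}{2} + \frac{j}{2}$ ($A{\left(j \right)} = \frac{j + 3}{2} = \frac{3 + j}{2} = \frac{3}{2} + \frac{j}{2}$)
$y{\left(10 \right)} A{\left(7 \right)} = - \frac{3 \sqrt{3}}{10} \left(\frac{3}{2} + \frac{1}{2} \cdot 7\right) = \left(-3\right) \sqrt{3} \cdot \frac{1}{10} \left(\frac{3}{2} + \frac{7}{2}\right) = - \frac{3 \sqrt{3}}{10} \cdot 5 = - \frac{3 \sqrt{3}}{2}$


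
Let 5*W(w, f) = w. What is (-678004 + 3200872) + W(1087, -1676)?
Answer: 12615427/5 ≈ 2.5231e+6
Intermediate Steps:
W(w, f) = w/5
(-678004 + 3200872) + W(1087, -1676) = (-678004 + 3200872) + (⅕)*1087 = 2522868 + 1087/5 = 12615427/5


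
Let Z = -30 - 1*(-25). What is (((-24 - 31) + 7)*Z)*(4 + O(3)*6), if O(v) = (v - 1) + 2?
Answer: 6720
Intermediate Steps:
O(v) = 1 + v (O(v) = (-1 + v) + 2 = 1 + v)
Z = -5 (Z = -30 + 25 = -5)
(((-24 - 31) + 7)*Z)*(4 + O(3)*6) = (((-24 - 31) + 7)*(-5))*(4 + (1 + 3)*6) = ((-55 + 7)*(-5))*(4 + 4*6) = (-48*(-5))*(4 + 24) = 240*28 = 6720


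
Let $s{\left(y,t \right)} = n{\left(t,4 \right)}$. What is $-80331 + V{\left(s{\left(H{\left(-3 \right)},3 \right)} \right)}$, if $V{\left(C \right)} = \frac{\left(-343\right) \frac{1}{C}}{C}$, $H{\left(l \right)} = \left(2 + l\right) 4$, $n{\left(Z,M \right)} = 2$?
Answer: $- \frac{321667}{4} \approx -80417.0$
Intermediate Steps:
$H{\left(l \right)} = 8 + 4 l$
$s{\left(y,t \right)} = 2$
$V{\left(C \right)} = - \frac{343}{C^{2}}$
$-80331 + V{\left(s{\left(H{\left(-3 \right)},3 \right)} \right)} = -80331 - \frac{343}{4} = - \frac{321667}{4}$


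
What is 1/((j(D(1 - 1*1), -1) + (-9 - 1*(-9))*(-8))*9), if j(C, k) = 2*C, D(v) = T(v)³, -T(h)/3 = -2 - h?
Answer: 1/3888 ≈ 0.00025720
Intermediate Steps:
T(h) = 6 + 3*h (T(h) = -3*(-2 - h) = 6 + 3*h)
D(v) = (6 + 3*v)³
1/((j(D(1 - 1*1), -1) + (-9 - 1*(-9))*(-8))*9) = 1/((2*(27*(2 + (1 - 1*1))³) + (-9 - 1*(-9))*(-8))*9) = 1/((2*(27*(2 + (1 - 1))³) + (-9 + 9)*(-8))*9) = 1/((2*(27*(2 + 0)³) + 0*(-8))*9) = 1/((2*(27*2³) + 0)*9) = 1/((2*(27*8) + 0)*9) = 1/((2*216 + 0)*9) = 1/((432 + 0)*9) = 1/(432*9) = 1/3888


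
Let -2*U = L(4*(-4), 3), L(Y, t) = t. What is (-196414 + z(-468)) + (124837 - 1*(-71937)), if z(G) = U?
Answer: 717/2 ≈ 358.50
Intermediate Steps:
U = -3/2 (U = -½*3 = -3/2 ≈ -1.5000)
z(G) = -3/2
(-196414 + z(-468)) + (124837 - 1*(-71937)) = (-196414 - 3/2) + (124837 - 1*(-71937)) = -392831/2 + (124837 + 71937) = -392831/2 + 196774 = 717/2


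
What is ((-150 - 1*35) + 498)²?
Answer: 97969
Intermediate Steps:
((-150 - 1*35) + 498)² = ((-150 - 35) + 498)² = (-185 + 498)² = 313² = 97969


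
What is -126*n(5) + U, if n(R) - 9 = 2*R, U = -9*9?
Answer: -2475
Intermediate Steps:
U = -81
n(R) = 9 + 2*R
-126*n(5) + U = -126*(9 + 2*5) - 81 = -126*(9 + 10) - 81 = -126*19 - 81 = -2394 - 81 = -2475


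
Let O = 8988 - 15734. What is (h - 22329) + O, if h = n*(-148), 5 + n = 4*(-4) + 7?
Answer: -27003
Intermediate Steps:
n = -14 (n = -5 + (4*(-4) + 7) = -5 + (-16 + 7) = -5 - 9 = -14)
O = -6746
h = 2072 (h = -14*(-148) = 2072)
(h - 22329) + O = (2072 - 22329) - 6746 = -20257 - 6746 = -27003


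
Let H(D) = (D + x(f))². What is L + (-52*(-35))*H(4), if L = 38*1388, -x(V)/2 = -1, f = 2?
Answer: 118264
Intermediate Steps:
x(V) = 2 (x(V) = -2*(-1) = 2)
H(D) = (2 + D)² (H(D) = (D + 2)² = (2 + D)²)
L = 52744
L + (-52*(-35))*H(4) = 52744 + (-52*(-35))*(2 + 4)² = 52744 + 1820*6² = 52744 + 1820*36 = 52744 + 65520 = 118264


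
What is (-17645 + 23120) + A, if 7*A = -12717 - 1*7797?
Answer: 17811/7 ≈ 2544.4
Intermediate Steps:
A = -20514/7 (A = (-12717 - 1*7797)/7 = (-12717 - 7797)/7 = (⅐)*(-20514) = -20514/7 ≈ -2930.6)
(-17645 + 23120) + A = (-17645 + 23120) - 20514/7 = 5475 - 20514/7 = 17811/7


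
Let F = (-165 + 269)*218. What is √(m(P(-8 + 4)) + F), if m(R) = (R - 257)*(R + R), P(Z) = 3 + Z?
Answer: 2*√5797 ≈ 152.28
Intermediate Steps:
F = 22672 (F = 104*218 = 22672)
m(R) = 2*R*(-257 + R) (m(R) = (-257 + R)*(2*R) = 2*R*(-257 + R))
√(m(P(-8 + 4)) + F) = √(2*(3 + (-8 + 4))*(-257 + (3 + (-8 + 4))) + 22672) = √(2*(3 - 4)*(-257 + (3 - 4)) + 22672) = √(2*(-1)*(-257 - 1) + 22672) = √(2*(-1)*(-258) + 22672) = √(516 + 22672) = √23188 = 2*√5797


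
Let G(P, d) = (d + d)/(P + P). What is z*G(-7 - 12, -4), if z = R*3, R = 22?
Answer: 264/19 ≈ 13.895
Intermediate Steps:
G(P, d) = d/P (G(P, d) = (2*d)/((2*P)) = (2*d)*(1/(2*P)) = d/P)
z = 66 (z = 22*3 = 66)
z*G(-7 - 12, -4) = 66*(-4/(-7 - 12)) = 66*(-4/(-19)) = 66*(-4*(-1/19)) = 66*(4/19) = 264/19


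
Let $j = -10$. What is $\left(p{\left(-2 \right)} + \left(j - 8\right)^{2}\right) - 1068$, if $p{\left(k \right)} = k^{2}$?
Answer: $-740$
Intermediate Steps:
$\left(p{\left(-2 \right)} + \left(j - 8\right)^{2}\right) - 1068 = \left(\left(-2\right)^{2} + \left(-10 - 8\right)^{2}\right) - 1068 = \left(4 + \left(-18\right)^{2}\right) - 1068 = \left(4 + 324\right) - 1068 = 328 - 1068 = -740$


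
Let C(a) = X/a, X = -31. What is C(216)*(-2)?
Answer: 31/108 ≈ 0.28704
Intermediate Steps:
C(a) = -31/a
C(216)*(-2) = -31/216*(-2) = 31/108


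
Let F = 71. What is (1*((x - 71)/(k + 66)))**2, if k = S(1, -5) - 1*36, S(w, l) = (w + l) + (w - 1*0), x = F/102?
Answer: 51423241/7584516 ≈ 6.7800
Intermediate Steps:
x = 71/102 ≈ 0.69608
S(w, l) = l + 2*w (S(w, l) = (l + w) + (w + 0) = (l + w) + w = l + 2*w)
k = -39 (k = (-5 + 2*1) - 1*36 = (-5 + 2) - 36 = -3 - 36 = -39)
(1*((x - 71)/(k + 66)))**2 = (1*((71/102 - 71)/(-39 + 66)))**2 = (1*(-7171/102/27))**2 = (1*(-7171/102*1/27))**2 = (1*(-7171/2754))**2 = (-7171/2754)**2 = 51423241/7584516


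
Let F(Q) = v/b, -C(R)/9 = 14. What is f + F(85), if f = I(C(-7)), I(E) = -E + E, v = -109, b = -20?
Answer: 109/20 ≈ 5.4500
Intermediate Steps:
C(R) = -126 (C(R) = -9*14 = -126)
I(E) = 0
F(Q) = 109/20 (F(Q) = -109/(-20) = -109*(-1/20) = 109/20)
f = 0
f + F(85) = 0 + 109/20 = 109/20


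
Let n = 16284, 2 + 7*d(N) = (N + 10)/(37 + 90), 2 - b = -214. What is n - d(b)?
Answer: 2068072/127 ≈ 16284.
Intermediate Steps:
b = 216 (b = 2 - 1*(-214) = 2 + 214 = 216)
d(N) = -244/889 + N/889 (d(N) = -2/7 + ((N + 10)/(37 + 90))/7 = -2/7 + ((10 + N)/127)/7 = -2/7 + ((10 + N)*(1/127))/7 = -2/7 + (10/127 + N/127)/7 = -2/7 + (10/889 + N/889) = -244/889 + N/889)
n - d(b) = 16284 - (-244/889 + (1/889)*216) = 16284 - (-244/889 + 216/889) = 16284 - 1*(-4/127) = 16284 + 4/127 = 2068072/127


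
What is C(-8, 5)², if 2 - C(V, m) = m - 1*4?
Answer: 1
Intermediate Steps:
C(V, m) = 6 - m (C(V, m) = 2 - (m - 1*4) = 2 - (m - 4) = 2 - (-4 + m) = 2 + (4 - m) = 6 - m)
C(-8, 5)² = (6 - 1*5)² = (6 - 5)² = 1² = 1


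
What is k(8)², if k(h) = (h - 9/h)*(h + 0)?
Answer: 3025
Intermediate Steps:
k(h) = h*(h - 9/h) (k(h) = (h - 9/h)*h = h*(h - 9/h))
k(8)² = (-9 + 8²)² = (-9 + 64)² = 55² = 3025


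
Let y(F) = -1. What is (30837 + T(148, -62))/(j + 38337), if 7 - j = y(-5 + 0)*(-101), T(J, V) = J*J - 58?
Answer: 52683/38243 ≈ 1.3776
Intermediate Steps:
T(J, V) = -58 + J² (T(J, V) = J² - 58 = -58 + J²)
j = -94 (j = 7 - (-1)*(-101) = 7 - 1*101 = 7 - 101 = -94)
(30837 + T(148, -62))/(j + 38337) = (30837 + (-58 + 148²))/(-94 + 38337) = (30837 + (-58 + 21904))/38243 = (30837 + 21846)*(1/38243) = 52683*(1/38243) = 52683/38243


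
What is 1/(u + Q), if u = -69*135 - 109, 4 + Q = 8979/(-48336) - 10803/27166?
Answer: -218849296/2063438845575 ≈ -0.00010606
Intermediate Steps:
Q = -1003080071/218849296 (Q = -4 + (8979/(-48336) - 10803/27166) = -4 + (8979*(-1/48336) - 10803*1/27166) = -4 + (-2993/16112 - 10803/27166) = -4 - 127682887/218849296 = -1003080071/218849296 ≈ -4.5834)
u = -9424 (u = -9315 - 109 = -9424)
1/(u + Q) = 1/(-9424 - 1003080071/218849296) = 1/(-2063438845575/218849296) = -218849296/2063438845575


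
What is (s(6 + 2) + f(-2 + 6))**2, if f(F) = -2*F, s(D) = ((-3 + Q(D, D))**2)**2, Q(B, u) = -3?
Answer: 1658944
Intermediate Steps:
s(D) = 1296 (s(D) = ((-3 - 3)**2)**2 = ((-6)**2)**2 = 36**2 = 1296)
(s(6 + 2) + f(-2 + 6))**2 = (1296 - 2*(-2 + 6))**2 = (1296 - 2*4)**2 = (1296 - 8)**2 = 1288**2 = 1658944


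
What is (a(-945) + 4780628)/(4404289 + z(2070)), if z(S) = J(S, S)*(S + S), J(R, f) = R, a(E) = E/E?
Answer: 4780629/12974089 ≈ 0.36847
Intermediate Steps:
a(E) = 1
z(S) = 2*S**2 (z(S) = S*(S + S) = S*(2*S) = 2*S**2)
(a(-945) + 4780628)/(4404289 + z(2070)) = (1 + 4780628)/(4404289 + 2*2070**2) = 4780629/(4404289 + 2*4284900) = 4780629/(4404289 + 8569800) = 4780629/12974089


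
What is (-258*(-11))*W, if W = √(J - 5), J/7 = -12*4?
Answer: 2838*I*√341 ≈ 52407.0*I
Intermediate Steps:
J = -336 (J = 7*(-12*4) = 7*(-3*16) = 7*(-48) = -336)
W = I*√341 (W = √(-336 - 5) = √(-341) = I*√341 ≈ 18.466*I)
(-258*(-11))*W = (-258*(-11))*(I*√341) = (-43*(-66))*(I*√341) = 2838*(I*√341) = 2838*I*√341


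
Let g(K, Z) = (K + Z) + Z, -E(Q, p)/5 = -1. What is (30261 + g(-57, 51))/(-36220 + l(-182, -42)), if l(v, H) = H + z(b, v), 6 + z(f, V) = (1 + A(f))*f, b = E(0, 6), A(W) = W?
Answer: -15153/18119 ≈ -0.83630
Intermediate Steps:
E(Q, p) = 5 (E(Q, p) = -5*(-1) = 5)
b = 5
z(f, V) = -6 + f*(1 + f) (z(f, V) = -6 + (1 + f)*f = -6 + f*(1 + f))
l(v, H) = 24 + H (l(v, H) = H + (-6 + 5 + 5²) = H + (-6 + 5 + 25) = H + 24 = 24 + H)
g(K, Z) = K + 2*Z
(30261 + g(-57, 51))/(-36220 + l(-182, -42)) = (30261 + (-57 + 2*51))/(-36220 + (24 - 42)) = (30261 + (-57 + 102))/(-36220 - 18) = (30261 + 45)/(-36238) = 30306*(-1/36238) = -15153/18119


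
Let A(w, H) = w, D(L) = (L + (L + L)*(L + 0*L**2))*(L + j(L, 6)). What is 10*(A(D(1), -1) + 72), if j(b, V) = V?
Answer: 930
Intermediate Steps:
D(L) = (6 + L)*(L + 2*L**2) (D(L) = (L + (L + L)*(L + 0*L**2))*(L + 6) = (L + (2*L)*(L + 0))*(6 + L) = (L + (2*L)*L)*(6 + L) = (L + 2*L**2)*(6 + L) = (6 + L)*(L + 2*L**2))
10*(A(D(1), -1) + 72) = 10*(1*(6 + 2*1**2 + 13*1) + 72) = 10*(1*(6 + 2*1 + 13) + 72) = 10*(1*(6 + 2 + 13) + 72) = 10*(1*21 + 72) = 10*(21 + 72) = 10*93 = 930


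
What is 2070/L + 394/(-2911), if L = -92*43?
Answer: -164879/250346 ≈ -0.65860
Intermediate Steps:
L = -3956
2070/L + 394/(-2911) = 2070/(-3956) + 394/(-2911) = 2070*(-1/3956) + 394*(-1/2911) = -45/86 - 394/2911 = -164879/250346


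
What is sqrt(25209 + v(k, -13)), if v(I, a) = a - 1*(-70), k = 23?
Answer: sqrt(25266) ≈ 158.95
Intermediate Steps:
v(I, a) = 70 + a (v(I, a) = a + 70 = 70 + a)
sqrt(25209 + v(k, -13)) = sqrt(25209 + (70 - 13)) = sqrt(25209 + 57) = sqrt(25266)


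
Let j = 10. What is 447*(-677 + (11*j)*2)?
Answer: -204279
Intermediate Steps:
447*(-677 + (11*j)*2) = 447*(-677 + (11*10)*2) = 447*(-677 + 110*2) = 447*(-677 + 220) = 447*(-457) = -204279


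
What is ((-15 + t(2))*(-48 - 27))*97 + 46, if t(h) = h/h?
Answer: 101896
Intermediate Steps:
t(h) = 1
((-15 + t(2))*(-48 - 27))*97 + 46 = ((-15 + 1)*(-48 - 27))*97 + 46 = -14*(-75)*97 + 46 = 1050*97 + 46 = 101850 + 46 = 101896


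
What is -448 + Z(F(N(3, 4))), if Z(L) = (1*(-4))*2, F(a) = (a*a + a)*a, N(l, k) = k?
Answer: -456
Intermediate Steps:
F(a) = a*(a + a**2) (F(a) = (a**2 + a)*a = (a + a**2)*a = a*(a + a**2))
Z(L) = -8 (Z(L) = -4*2 = -8)
-448 + Z(F(N(3, 4))) = -448 - 8 = -456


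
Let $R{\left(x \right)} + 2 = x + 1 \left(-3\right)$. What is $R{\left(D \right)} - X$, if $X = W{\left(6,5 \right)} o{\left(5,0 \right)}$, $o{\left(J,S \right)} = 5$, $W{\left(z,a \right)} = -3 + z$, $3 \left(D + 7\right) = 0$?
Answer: $-27$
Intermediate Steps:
$D = -7$ ($D = -7 + \frac{1}{3} \cdot 0 = -7 + 0 = -7$)
$R{\left(x \right)} = -5 + x$ ($R{\left(x \right)} = -2 + \left(x + 1 \left(-3\right)\right) = -2 + \left(x - 3\right) = -2 + \left(-3 + x\right) = -5 + x$)
$X = 15$ ($X = \left(-3 + 6\right) 5 = 3 \cdot 5 = 15$)
$R{\left(D \right)} - X = \left(-5 - 7\right) - 15 = -12 - 15 = -27$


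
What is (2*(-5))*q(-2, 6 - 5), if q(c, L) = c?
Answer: 20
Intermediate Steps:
(2*(-5))*q(-2, 6 - 5) = (2*(-5))*(-2) = -10*(-2) = 20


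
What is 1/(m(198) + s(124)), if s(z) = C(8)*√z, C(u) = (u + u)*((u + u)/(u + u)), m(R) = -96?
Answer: 3/704 + √31/704 ≈ 0.012170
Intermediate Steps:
C(u) = 2*u (C(u) = (2*u)*((2*u)/((2*u))) = (2*u)*((2*u)*(1/(2*u))) = (2*u)*1 = 2*u)
s(z) = 16*√z (s(z) = (2*8)*√z = 16*√z)
1/(m(198) + s(124)) = 1/(-96 + 16*√124) = 1/(-96 + 16*(2*√31)) = 1/(-96 + 32*√31)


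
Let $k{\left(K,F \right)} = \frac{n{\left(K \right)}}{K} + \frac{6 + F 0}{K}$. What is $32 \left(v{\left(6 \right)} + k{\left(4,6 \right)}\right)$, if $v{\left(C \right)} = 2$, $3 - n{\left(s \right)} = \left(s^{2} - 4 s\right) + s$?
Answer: $104$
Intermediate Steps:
$n{\left(s \right)} = 3 - s^{2} + 3 s$ ($n{\left(s \right)} = 3 - \left(\left(s^{2} - 4 s\right) + s\right) = 3 - \left(s^{2} - 3 s\right) = 3 - s^{2} + 3 s$)
$k{\left(K,F \right)} = \frac{6}{K} + \frac{3 - K^{2} + 3 K}{K}$ ($k{\left(K,F \right)} = \frac{3 - K^{2} + 3 K}{K} + \frac{6 + F 0}{K} = \frac{3 - K^{2} + 3 K}{K} + \frac{6 + 0}{K} = \frac{3 - K^{2} + 3 K}{K} + \frac{6}{K} = \frac{6}{K} + \frac{3 - K^{2} + 3 K}{K}$)
$32 \left(v{\left(6 \right)} + k{\left(4,6 \right)}\right) = 32 \left(2 + \left(3 - 4 + \frac{9}{4}\right)\right) = 32 \left(2 + \frac{5}{4}\right) = 32 \cdot \frac{13}{4} = 104$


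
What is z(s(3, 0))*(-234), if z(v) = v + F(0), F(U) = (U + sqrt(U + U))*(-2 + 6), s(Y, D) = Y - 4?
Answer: 234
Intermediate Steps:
s(Y, D) = -4 + Y
F(U) = 4*U + 4*sqrt(2)*sqrt(U) (F(U) = (U + sqrt(2*U))*4 = (U + sqrt(2)*sqrt(U))*4 = 4*U + 4*sqrt(2)*sqrt(U))
z(v) = v (z(v) = v + (4*0 + 4*sqrt(2)*sqrt(0)) = v + (0 + 4*sqrt(2)*0) = v + (0 + 0) = v + 0 = v)
z(s(3, 0))*(-234) = (-4 + 3)*(-234) = -1*(-234) = 234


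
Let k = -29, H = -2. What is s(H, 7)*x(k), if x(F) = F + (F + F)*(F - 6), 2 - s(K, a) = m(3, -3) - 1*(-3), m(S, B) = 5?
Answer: -12006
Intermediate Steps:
s(K, a) = -6 (s(K, a) = 2 - (5 - 1*(-3)) = 2 - (5 + 3) = 2 - 1*8 = 2 - 8 = -6)
x(F) = F + 2*F*(-6 + F) (x(F) = F + (2*F)*(-6 + F) = F + 2*F*(-6 + F))
s(H, 7)*x(k) = -(-174)*(-11 + 2*(-29)) = -(-174)*(-11 - 58) = -(-174)*(-69) = -6*2001 = -12006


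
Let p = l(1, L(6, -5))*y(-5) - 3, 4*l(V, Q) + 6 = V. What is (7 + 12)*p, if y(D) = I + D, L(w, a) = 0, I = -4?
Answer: 627/4 ≈ 156.75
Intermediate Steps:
l(V, Q) = -3/2 + V/4
y(D) = -4 + D
p = 33/4 (p = (-3/2 + (¼)*1)*(-4 - 5) - 3 = (-3/2 + ¼)*(-9) - 3 = -5/4*(-9) - 3 = 45/4 - 3 = 33/4 ≈ 8.2500)
(7 + 12)*p = (7 + 12)*(33/4) = 19*(33/4) = 627/4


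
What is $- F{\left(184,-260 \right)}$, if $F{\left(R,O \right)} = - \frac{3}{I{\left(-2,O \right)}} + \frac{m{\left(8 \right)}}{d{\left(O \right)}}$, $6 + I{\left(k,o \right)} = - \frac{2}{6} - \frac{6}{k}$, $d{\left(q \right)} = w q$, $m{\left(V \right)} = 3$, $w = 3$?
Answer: $- \frac{233}{260} \approx -0.89615$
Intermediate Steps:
$d{\left(q \right)} = 3 q$
$I{\left(k,o \right)} = - \frac{19}{3} - \frac{6}{k}$ ($I{\left(k,o \right)} = -6 - \left(\frac{1}{3} + \frac{6}{k}\right) = - \frac{19}{3} - \frac{6}{k}$)
$F{\left(R,O \right)} = \frac{9}{10} + \frac{1}{O}$ ($F{\left(R,O \right)} = - \frac{3}{- \frac{19}{3} - \frac{6}{-2}} + \frac{3}{3 O} = - \frac{3}{- \frac{19}{3} - -3} + 3 \frac{1}{3 O} = - \frac{3}{- \frac{19}{3} + 3} + \frac{1}{O} = - \frac{3}{- \frac{10}{3}} + \frac{1}{O} = \left(-3\right) \left(- \frac{3}{10}\right) + \frac{1}{O} = \frac{9}{10} + \frac{1}{O}$)
$- F{\left(184,-260 \right)} = - (\frac{9}{10} + \frac{1}{-260}) = - (\frac{9}{10} - \frac{1}{260}) = \left(-1\right) \frac{233}{260} = - \frac{233}{260}$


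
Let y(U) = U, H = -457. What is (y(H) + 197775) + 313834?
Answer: 511152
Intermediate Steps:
(y(H) + 197775) + 313834 = (-457 + 197775) + 313834 = 197318 + 313834 = 511152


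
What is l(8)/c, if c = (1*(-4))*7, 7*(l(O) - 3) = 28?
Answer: -1/4 ≈ -0.25000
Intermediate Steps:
l(O) = 7 (l(O) = 3 + (1/7)*28 = 3 + 4 = 7)
c = -28 (c = -4*7 = -28)
l(8)/c = 7/(-28) = 7*(-1/28) = -1/4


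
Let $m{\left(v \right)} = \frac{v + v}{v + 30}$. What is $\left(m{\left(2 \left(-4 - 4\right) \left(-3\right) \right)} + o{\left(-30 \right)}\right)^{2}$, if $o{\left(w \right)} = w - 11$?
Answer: $\frac{267289}{169} \approx 1581.6$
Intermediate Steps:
$o{\left(w \right)} = -11 + w$
$m{\left(v \right)} = \frac{2 v}{30 + v}$
$\left(m{\left(2 \left(-4 - 4\right) \left(-3\right) \right)} + o{\left(-30 \right)}\right)^{2} = \left(\frac{2 \cdot 2 \left(-4 - 4\right) \left(-3\right)}{30 + 2 \left(-4 - 4\right) \left(-3\right)} - 41\right)^{2} = \left(\frac{2 \cdot 2 \left(-8\right) \left(-3\right)}{30 + 2 \left(-8\right) \left(-3\right)} - 41\right)^{2} = \left(\frac{2 \left(\left(-16\right) \left(-3\right)\right)}{30 - -48} - 41\right)^{2} = \left(2 \cdot 48 \frac{1}{30 + 48} - 41\right)^{2} = \left(2 \cdot 48 \cdot \frac{1}{78} - 41\right)^{2} = \left(\frac{16}{13} - 41\right)^{2} = \left(- \frac{517}{13}\right)^{2} = \frac{267289}{169}$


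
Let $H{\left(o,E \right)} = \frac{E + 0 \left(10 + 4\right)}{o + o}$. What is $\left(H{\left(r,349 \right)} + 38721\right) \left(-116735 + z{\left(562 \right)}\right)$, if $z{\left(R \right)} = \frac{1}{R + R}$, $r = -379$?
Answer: $- \frac{13704767808411}{3032} \approx -4.52 \cdot 10^{9}$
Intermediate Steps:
$H{\left(o,E \right)} = \frac{E}{2 o}$ ($H{\left(o,E \right)} = \frac{E + 0 \cdot 14}{2 o} = \left(E + 0\right) \frac{1}{2 o} = E \frac{1}{2 o} = \frac{E}{2 o}$)
$z{\left(R \right)} = \frac{1}{2 R}$
$\left(H{\left(r,349 \right)} + 38721\right) \left(-116735 + z{\left(562 \right)}\right) = \left(\frac{1}{2} \cdot 349 \frac{1}{-379} + 38721\right) \left(-116735 + \frac{1}{2 \cdot 562}\right) = \left(\frac{1}{2} \cdot 349 \left(- \frac{1}{379}\right) + 38721\right) \left(-116735 + \frac{1}{2} \cdot \frac{1}{562}\right) = \left(- \frac{349}{758} + 38721\right) \left(-116735 + \frac{1}{1124}\right) = \frac{29350169}{758} \left(- \frac{131210139}{1124}\right) = - \frac{13704767808411}{3032}$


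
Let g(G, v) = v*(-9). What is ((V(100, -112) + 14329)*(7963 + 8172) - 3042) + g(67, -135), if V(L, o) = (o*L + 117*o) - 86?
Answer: -162336062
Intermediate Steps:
V(L, o) = -86 + 117*o + L*o (V(L, o) = (L*o + 117*o) - 86 = (117*o + L*o) - 86 = -86 + 117*o + L*o)
g(G, v) = -9*v
((V(100, -112) + 14329)*(7963 + 8172) - 3042) + g(67, -135) = (((-86 + 117*(-112) + 100*(-112)) + 14329)*(7963 + 8172) - 3042) - 9*(-135) = (((-86 - 13104 - 11200) + 14329)*16135 - 3042) + 1215 = ((-24390 + 14329)*16135 - 3042) + 1215 = (-10061*16135 - 3042) + 1215 = (-162334235 - 3042) + 1215 = -162337277 + 1215 = -162336062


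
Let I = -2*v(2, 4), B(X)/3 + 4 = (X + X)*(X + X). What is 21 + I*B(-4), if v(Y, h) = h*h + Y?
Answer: -6459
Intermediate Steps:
v(Y, h) = Y + h**2 (v(Y, h) = h**2 + Y = Y + h**2)
B(X) = -12 + 12*X**2 (B(X) = -12 + 3*((X + X)*(X + X)) = -12 + 3*((2*X)*(2*X)) = -12 + 3*(4*X**2) = -12 + 12*X**2)
I = -36 (I = -2*(2 + 4**2) = -2*(2 + 16) = -2*18 = -36)
21 + I*B(-4) = 21 - 36*(-12 + 12*(-4)**2) = 21 - 36*(-12 + 12*16) = 21 - 36*(-12 + 192) = 21 - 36*180 = 21 - 6480 = -6459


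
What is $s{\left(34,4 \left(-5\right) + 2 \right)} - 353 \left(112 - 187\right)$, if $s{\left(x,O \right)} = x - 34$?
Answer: $26475$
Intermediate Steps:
$s{\left(x,O \right)} = -34 + x$
$s{\left(34,4 \left(-5\right) + 2 \right)} - 353 \left(112 - 187\right) = \left(-34 + 34\right) - 353 \left(112 - 187\right) = 0 - -26475 = 0 + 26475 = 26475$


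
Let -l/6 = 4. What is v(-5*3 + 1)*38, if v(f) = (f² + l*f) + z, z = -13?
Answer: 19722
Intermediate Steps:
l = -24 (l = -6*4 = -24)
v(f) = -13 + f² - 24*f (v(f) = (f² - 24*f) - 13 = -13 + f² - 24*f)
v(-5*3 + 1)*38 = (-13 + (-5*3 + 1)² - 24*(-5*3 + 1))*38 = (-13 + (-15 + 1)² - 24*(-15 + 1))*38 = (-13 + (-14)² - 24*(-14))*38 = (-13 + 196 + 336)*38 = 519*38 = 19722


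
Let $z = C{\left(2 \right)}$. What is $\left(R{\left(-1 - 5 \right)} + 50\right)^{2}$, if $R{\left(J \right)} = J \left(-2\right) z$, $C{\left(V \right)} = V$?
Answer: $5476$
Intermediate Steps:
$z = 2$
$R{\left(J \right)} = - 4 J$ ($R{\left(J \right)} = J \left(-2\right) 2 = - 2 J 2 = - 4 J$)
$\left(R{\left(-1 - 5 \right)} + 50\right)^{2} = \left(- 4 \left(-1 - 5\right) + 50\right)^{2} = \left(\left(-4\right) \left(-6\right) + 50\right)^{2} = \left(24 + 50\right)^{2} = 74^{2} = 5476$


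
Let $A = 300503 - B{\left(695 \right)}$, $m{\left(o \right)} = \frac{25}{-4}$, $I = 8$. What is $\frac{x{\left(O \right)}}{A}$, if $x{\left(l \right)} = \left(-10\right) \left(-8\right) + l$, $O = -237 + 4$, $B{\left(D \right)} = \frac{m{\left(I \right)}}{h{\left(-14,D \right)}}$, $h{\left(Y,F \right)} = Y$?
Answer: $- \frac{2856}{5609381} \approx -0.00050915$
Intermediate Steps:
$m{\left(o \right)} = - \frac{25}{4}$ ($m{\left(o \right)} = 25 \left(- \frac{1}{4}\right) = - \frac{25}{4}$)
$B{\left(D \right)} = \frac{25}{56}$ ($B{\left(D \right)} = - \frac{25}{4 \left(-14\right)} = \left(- \frac{25}{4}\right) \left(- \frac{1}{14}\right) = \frac{25}{56}$)
$O = -233$
$x{\left(l \right)} = 80 + l$
$A = \frac{16828143}{56}$ ($A = 300503 - \frac{25}{56} = \frac{16828143}{56} \approx 3.005 \cdot 10^{5}$)
$\frac{x{\left(O \right)}}{A} = \frac{80 - 233}{\frac{16828143}{56}} = \left(-153\right) \frac{56}{16828143} = - \frac{2856}{5609381}$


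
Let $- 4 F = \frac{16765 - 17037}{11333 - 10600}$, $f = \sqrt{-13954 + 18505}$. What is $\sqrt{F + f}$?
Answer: $\frac{\sqrt{49844 + 537289 \sqrt{4551}}}{733} \approx 8.2191$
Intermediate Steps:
$f = \sqrt{4551} \approx 67.461$
$F = \frac{68}{733}$ ($F = - \frac{\left(16765 - 17037\right) \frac{1}{11333 - 10600}}{4} = - \frac{\left(-272\right) \frac{1}{733}}{4} = \left(- \frac{1}{4}\right) \left(- \frac{272}{733}\right) = \frac{68}{733} \approx 0.092769$)
$\sqrt{F + f} = \sqrt{\frac{68}{733} + \sqrt{4551}}$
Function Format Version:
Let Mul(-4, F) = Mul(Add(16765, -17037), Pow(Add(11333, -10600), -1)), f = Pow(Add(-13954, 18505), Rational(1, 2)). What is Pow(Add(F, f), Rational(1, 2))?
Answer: Mul(Rational(1, 733), Pow(Add(49844, Mul(537289, Pow(4551, Rational(1, 2)))), Rational(1, 2))) ≈ 8.2191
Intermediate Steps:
f = Pow(4551, Rational(1, 2)) ≈ 67.461
F = Rational(68, 733) (F = Mul(Rational(-1, 4), Mul(Add(16765, -17037), Pow(Add(11333, -10600), -1))) = Mul(Rational(-1, 4), Mul(-272, Pow(733, -1))) = Mul(Rational(-1, 4), Mul(-272, Rational(1, 733))) = Mul(Rational(-1, 4), Rational(-272, 733)) = Rational(68, 733) ≈ 0.092769)
Pow(Add(F, f), Rational(1, 2)) = Pow(Add(Rational(68, 733), Pow(4551, Rational(1, 2))), Rational(1, 2))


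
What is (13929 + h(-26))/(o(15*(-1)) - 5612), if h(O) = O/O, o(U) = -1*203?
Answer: -2786/1163 ≈ -2.3955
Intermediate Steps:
o(U) = -203
h(O) = 1
(13929 + h(-26))/(o(15*(-1)) - 5612) = (13929 + 1)/(-203 - 5612) = 13930/(-5815) = 13930*(-1/5815) = -2786/1163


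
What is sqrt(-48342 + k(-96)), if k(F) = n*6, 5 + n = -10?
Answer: 4*I*sqrt(3027) ≈ 220.07*I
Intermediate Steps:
n = -15 (n = -5 - 10 = -15)
k(F) = -90 (k(F) = -15*6 = -90)
sqrt(-48342 + k(-96)) = sqrt(-48342 - 90) = sqrt(-48432) = 4*I*sqrt(3027)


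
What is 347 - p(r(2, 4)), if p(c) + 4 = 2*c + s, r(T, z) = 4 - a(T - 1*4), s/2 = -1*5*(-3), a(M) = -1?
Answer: 311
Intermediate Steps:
s = 30 (s = 2*(-1*5*(-3)) = 2*(-5*(-3)) = 2*15 = 30)
r(T, z) = 5 (r(T, z) = 4 - 1*(-1) = 4 + 1 = 5)
p(c) = 26 + 2*c (p(c) = -4 + (2*c + 30) = -4 + (30 + 2*c) = 26 + 2*c)
347 - p(r(2, 4)) = 347 - (26 + 2*5) = 347 - (26 + 10) = 347 - 1*36 = 347 - 36 = 311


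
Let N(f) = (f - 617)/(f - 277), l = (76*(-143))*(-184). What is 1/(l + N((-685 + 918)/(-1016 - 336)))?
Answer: 374737/749366910161 ≈ 5.0007e-7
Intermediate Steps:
l = 1999712 (l = -10868*(-184) = 1999712)
N(f) = (-617 + f)/(-277 + f)
1/(l + N((-685 + 918)/(-1016 - 336))) = 1/(1999712 + (-617 + (-685 + 918)/(-1016 - 336))/(-277 + (-685 + 918)/(-1016 - 336))) = 1/(1999712 + (-617 + 233/(-1352))/(-277 + 233/(-1352))) = 1/(1999712 + (-617 + 233*(-1/1352))/(-277 + 233*(-1/1352))) = 1/(1999712 + (-617 - 233/1352)/(-277 - 233/1352)) = 1/(1999712 - 834417/1352/(-374737/1352)) = 1/(1999712 - 1352/374737*(-834417/1352)) = 1/(1999712 + 834417/374737) = 1/(749366910161/374737) = 374737/749366910161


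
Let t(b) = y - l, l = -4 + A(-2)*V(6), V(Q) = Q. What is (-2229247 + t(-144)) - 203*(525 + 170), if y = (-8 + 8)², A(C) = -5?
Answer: -2370298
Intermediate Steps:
l = -34 (l = -4 - 5*6 = -4 - 30 = -34)
y = 0 (y = 0² = 0)
t(b) = 34 (t(b) = 0 - 1*(-34) = 0 + 34 = 34)
(-2229247 + t(-144)) - 203*(525 + 170) = (-2229247 + 34) - 203*(525 + 170) = -2229213 - 203*695 = -2229213 - 141085 = -2370298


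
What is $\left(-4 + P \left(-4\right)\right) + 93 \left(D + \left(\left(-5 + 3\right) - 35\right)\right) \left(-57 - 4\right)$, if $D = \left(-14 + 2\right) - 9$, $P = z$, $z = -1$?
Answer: $329034$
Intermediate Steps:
$P = -1$
$D = -21$ ($D = -12 - 9 = -21$)
$\left(-4 + P \left(-4\right)\right) + 93 \left(D + \left(\left(-5 + 3\right) - 35\right)\right) \left(-57 - 4\right) = \left(-4 - -4\right) + 93 \left(-21 + \left(\left(-5 + 3\right) - 35\right)\right) \left(-57 - 4\right) = \left(-4 + 4\right) + 93 \left(-21 - 37\right) \left(-61\right) = 0 + 93 \left(-21 - 37\right) \left(-61\right) = 0 + 93 \left(\left(-58\right) \left(-61\right)\right) = 0 + 93 \cdot 3538 = 0 + 329034 = 329034$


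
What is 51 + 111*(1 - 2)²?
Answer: 162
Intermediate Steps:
51 + 111*(1 - 2)² = 51 + 111*(-1)² = 51 + 111*1 = 51 + 111 = 162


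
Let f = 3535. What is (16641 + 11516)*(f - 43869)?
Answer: -1135684438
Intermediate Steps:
(16641 + 11516)*(f - 43869) = (16641 + 11516)*(3535 - 43869) = 28157*(-40334) = -1135684438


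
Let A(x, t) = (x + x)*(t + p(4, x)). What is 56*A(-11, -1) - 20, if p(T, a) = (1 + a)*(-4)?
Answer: -48068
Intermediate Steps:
p(T, a) = -4 - 4*a
A(x, t) = 2*x*(-4 + t - 4*x) (A(x, t) = (x + x)*(t + (-4 - 4*x)) = (2*x)*(-4 + t - 4*x) = 2*x*(-4 + t - 4*x))
56*A(-11, -1) - 20 = 56*(2*(-11)*(-4 - 1 - 4*(-11))) - 20 = 56*(2*(-11)*(-4 - 1 + 44)) - 20 = 56*(2*(-11)*39) - 20 = 56*(-858) - 20 = -48048 - 20 = -48068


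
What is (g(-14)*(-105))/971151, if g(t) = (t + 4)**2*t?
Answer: 49000/323717 ≈ 0.15137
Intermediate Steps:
g(t) = t*(4 + t)**2 (g(t) = (4 + t)**2*t = t*(4 + t)**2)
(g(-14)*(-105))/971151 = (-14*(4 - 14)**2*(-105))/971151 = (-14*(-10)**2*(-105))*(1/971151) = (-14*100*(-105))*(1/971151) = -1400*(-105)*(1/971151) = 147000*(1/971151) = 49000/323717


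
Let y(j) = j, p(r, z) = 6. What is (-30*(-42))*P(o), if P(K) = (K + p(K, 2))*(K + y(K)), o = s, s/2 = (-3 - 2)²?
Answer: 7056000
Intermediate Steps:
s = 50 (s = 2*(-3 - 2)² = 2*(-5)² = 2*25 = 50)
o = 50
P(K) = 2*K*(6 + K) (P(K) = (K + 6)*(K + K) = (6 + K)*(2*K) = 2*K*(6 + K))
(-30*(-42))*P(o) = (-30*(-42))*(2*50*(6 + 50)) = 1260*(2*50*56) = 1260*5600 = 7056000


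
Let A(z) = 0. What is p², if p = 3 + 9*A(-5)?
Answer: 9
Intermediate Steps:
p = 3 (p = 3 + 9*0 = 3 + 0 = 3)
p² = 3² = 9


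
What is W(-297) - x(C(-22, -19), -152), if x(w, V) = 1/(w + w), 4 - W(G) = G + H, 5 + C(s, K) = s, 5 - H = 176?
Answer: 25489/54 ≈ 472.02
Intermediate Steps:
H = -171 (H = 5 - 1*176 = 5 - 176 = -171)
C(s, K) = -5 + s
W(G) = 175 - G (W(G) = 4 - (G - 171) = 4 - (-171 + G) = 4 + (171 - G) = 175 - G)
x(w, V) = 1/(2*w)
W(-297) - x(C(-22, -19), -152) = (175 - 1*(-297)) - 1/(2*(-5 - 22)) = (175 + 297) - 1/(2*(-27)) = 472 - (-1)/(2*27) = 472 - 1*(-1/54) = 472 + 1/54 = 25489/54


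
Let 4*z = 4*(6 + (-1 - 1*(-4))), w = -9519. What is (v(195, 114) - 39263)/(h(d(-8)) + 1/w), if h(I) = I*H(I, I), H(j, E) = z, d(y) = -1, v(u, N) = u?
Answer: 92972073/21418 ≈ 4340.8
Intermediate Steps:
z = 9 (z = (4*(6 + (-1 - 1*(-4))))/4 = (4*(6 + (-1 + 4)))/4 = (4*(6 + 3))/4 = (4*9)/4 = (¼)*36 = 9)
H(j, E) = 9
h(I) = 9*I (h(I) = I*9 = 9*I)
(v(195, 114) - 39263)/(h(d(-8)) + 1/w) = (195 - 39263)/(9*(-1) + 1/(-9519)) = -39068/(-9 - 1/9519) = -39068/(-85672/9519) = -39068*(-9519/85672) = 92972073/21418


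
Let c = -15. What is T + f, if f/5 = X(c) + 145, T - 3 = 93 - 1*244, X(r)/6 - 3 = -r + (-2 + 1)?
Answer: 1087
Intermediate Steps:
X(r) = 12 - 6*r (X(r) = 18 + 6*(-r + (-2 + 1)) = 18 + 6*(-r - 1) = 18 + 6*(-1 - r) = 18 + (-6 - 6*r) = 12 - 6*r)
T = -148 (T = 3 + (93 - 1*244) = 3 + (93 - 244) = 3 - 151 = -148)
f = 1235 (f = 5*((12 - 6*(-15)) + 145) = 5*((12 + 90) + 145) = 5*(102 + 145) = 5*247 = 1235)
T + f = -148 + 1235 = 1087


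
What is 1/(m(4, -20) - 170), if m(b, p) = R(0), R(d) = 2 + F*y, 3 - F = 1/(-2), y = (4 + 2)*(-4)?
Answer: -1/252 ≈ -0.0039683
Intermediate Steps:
y = -24 (y = 6*(-4) = -24)
F = 7/2 (F = 3 - 1/(-2) = 3 - 1*(-½) = 3 + ½ = 7/2 ≈ 3.5000)
R(d) = -82 (R(d) = 2 + (7/2)*(-24) = 2 - 84 = -82)
m(b, p) = -82
1/(m(4, -20) - 170) = 1/(-82 - 170) = 1/(-252) = -1/252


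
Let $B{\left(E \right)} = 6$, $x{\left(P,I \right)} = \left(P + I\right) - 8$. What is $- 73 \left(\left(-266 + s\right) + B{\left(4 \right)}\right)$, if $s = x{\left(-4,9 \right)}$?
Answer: $19199$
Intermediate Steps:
$x{\left(P,I \right)} = -8 + I + P$ ($x{\left(P,I \right)} = \left(I + P\right) - 8 = -8 + I + P$)
$s = -3$ ($s = -8 + 9 - 4 = -3$)
$- 73 \left(\left(-266 + s\right) + B{\left(4 \right)}\right) = - 73 \left(\left(-266 - 3\right) + 6\right) = - 73 \left(-269 + 6\right) = \left(-73\right) \left(-263\right) = 19199$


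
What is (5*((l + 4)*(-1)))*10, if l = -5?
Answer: 50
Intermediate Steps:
(5*((l + 4)*(-1)))*10 = (5*((-5 + 4)*(-1)))*10 = (5*(-1*(-1)))*10 = (5*1)*10 = 5*10 = 50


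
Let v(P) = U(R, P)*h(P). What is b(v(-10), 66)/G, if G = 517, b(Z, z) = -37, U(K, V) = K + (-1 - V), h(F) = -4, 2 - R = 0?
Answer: -37/517 ≈ -0.071567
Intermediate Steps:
R = 2 (R = 2 - 1*0 = 2 + 0 = 2)
U(K, V) = -1 + K - V
v(P) = -4 + 4*P (v(P) = (-1 + 2 - P)*(-4) = (1 - P)*(-4) = -4 + 4*P)
b(v(-10), 66)/G = -37/517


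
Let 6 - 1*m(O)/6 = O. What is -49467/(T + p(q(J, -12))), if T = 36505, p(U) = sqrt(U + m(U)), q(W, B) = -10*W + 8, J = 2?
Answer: -1805792835/1332614929 + 197868*sqrt(6)/1332614929 ≈ -1.3547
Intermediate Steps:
m(O) = 36 - 6*O
q(W, B) = 8 - 10*W
p(U) = sqrt(36 - 5*U) (p(U) = sqrt(U + (36 - 6*U)) = sqrt(36 - 5*U))
-49467/(T + p(q(J, -12))) = -49467/(36505 + sqrt(36 - 5*(8 - 10*2))) = -49467/(36505 + sqrt(36 - 5*(8 - 20))) = -49467/(36505 + sqrt(36 - 5*(-12))) = -49467/(36505 + sqrt(36 + 60)) = -49467/(36505 + sqrt(96)) = -49467/(36505 + 4*sqrt(6))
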